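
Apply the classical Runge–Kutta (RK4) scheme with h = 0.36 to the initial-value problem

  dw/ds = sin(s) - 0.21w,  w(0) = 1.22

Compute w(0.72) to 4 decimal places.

RK4: k1 = f(s_n, w_n); k2 = f(s_n + h/2, w_n + (h/2)·k1); k3 = f(s_n + h/2, w_n + (h/2)·k2); k4 = f(s_n + h, w_n + h·k3); w_{n+1} = w_n + (h/6)·(k1 + 2k2 + 2k3 + k4).
s=0.000000, w=1.220000:
  k1 = f(0.000000, 1.220000) = -0.256200
  k2 = f(0.180000, 1.173884) = -0.067486
  k3 = f(0.180000, 1.207853) = -0.074619
  k4 = f(0.360000, 1.193137) = 0.101715
  w ← 1.220000 + (0.36/6)·(k1 + 2k2 + 2k3 + k4) = 1.193678
s=0.360000, w=1.193678:
  k1 = f(0.360000, 1.193678) = 0.101602
  k2 = f(0.540000, 1.211967) = 0.259623
  k3 = f(0.540000, 1.240410) = 0.253650
  k4 = f(0.720000, 1.284992) = 0.389536
  w ← 1.193678 + (0.36/6)·(k1 + 2k2 + 2k3 + k4) = 1.284739
w(0.72) ≈ 1.2847

1.2847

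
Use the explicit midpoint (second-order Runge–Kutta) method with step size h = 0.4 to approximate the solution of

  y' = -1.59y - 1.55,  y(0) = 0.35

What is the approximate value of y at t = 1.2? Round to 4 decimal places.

Midpoint: k1 = f(t_n, y_n); k2 = f(t_n + h/2, y_n + (h/2)·k1); y_{n+1} = y_n + h·k2.
t=0.000000, y=0.350000:
  k1 = f(0.000000, 0.350000) = -2.106500
  k2 = f(0.200000, -0.071300) = -1.436633
  y ← 0.350000 + 0.4·(-1.436633) = -0.224653
t=0.400000, y=-0.224653:
  k1 = f(0.400000, -0.224653) = -1.192801
  k2 = f(0.600000, -0.463213) = -0.813491
  y ← -0.224653 + 0.4·(-0.813491) = -0.550049
t=0.800000, y=-0.550049:
  k1 = f(0.800000, -0.550049) = -0.675421
  k2 = f(1.000000, -0.685134) = -0.460637
  y ← -0.550049 + 0.4·(-0.460637) = -0.734304
y(1.2) ≈ -0.7343

-0.7343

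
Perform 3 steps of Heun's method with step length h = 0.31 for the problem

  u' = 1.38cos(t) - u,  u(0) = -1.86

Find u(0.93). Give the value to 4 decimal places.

-0.0762

Heun: k1 = f(t_n, u_n); k2 = f(t_n + h, u_n + h·k1); u_{n+1} = u_n + (h/2)·(k1 + k2).
t=0.000000, u=-1.860000:
  k1 = f(0.000000, -1.860000) = 3.240000
  k2 = f(0.310000, -0.855600) = 2.169820
  u ← -1.860000 + (0.31/2)·(3.240000 + 2.169820) = -1.021478
t=0.310000, u=-1.021478:
  k1 = f(0.310000, -1.021478) = 2.335698
  k2 = f(0.620000, -0.297411) = 1.420564
  u ← -1.021478 + (0.31/2)·(2.335698 + 1.420564) = -0.439257
t=0.620000, u=-0.439257:
  k1 = f(0.620000, -0.439257) = 1.562410
  k2 = f(0.930000, 0.045090) = 0.779921
  u ← -0.439257 + (0.31/2)·(1.562410 + 0.779921) = -0.076196
u(0.93) ≈ -0.0762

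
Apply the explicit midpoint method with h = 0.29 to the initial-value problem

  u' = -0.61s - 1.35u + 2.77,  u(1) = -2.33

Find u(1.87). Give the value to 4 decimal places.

0.1700

Midpoint: k1 = f(s_n, u_n); k2 = f(s_n + h/2, u_n + (h/2)·k1); u_{n+1} = u_n + h·k2.
s=1.000000, u=-2.330000:
  k1 = f(1.000000, -2.330000) = 5.305500
  k2 = f(1.145000, -1.560703) = 4.178498
  u ← -2.330000 + 0.29·4.178498 = -1.118235
s=1.290000, u=-1.118235:
  k1 = f(1.290000, -1.118235) = 3.492718
  k2 = f(1.435000, -0.611791) = 2.720568
  u ← -1.118235 + 0.29·2.720568 = -0.329271
s=1.580000, u=-0.329271:
  k1 = f(1.580000, -0.329271) = 2.250715
  k2 = f(1.725000, -0.002917) = 1.721688
  u ← -0.329271 + 0.29·1.721688 = 0.170019
u(1.87) ≈ 0.1700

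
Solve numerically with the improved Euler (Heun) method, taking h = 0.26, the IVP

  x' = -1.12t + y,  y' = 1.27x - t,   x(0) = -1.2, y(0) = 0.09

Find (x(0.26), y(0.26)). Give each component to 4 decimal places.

Heun on (x,y): k1 = f(t_n, state_n); k2 = f(t_n + h, state_n + h·k1); state_{n+1} = state_n + (h/2)·(k1 + k2).
0.000000: (-1.200000, 0.090000)
  k1 = (0.090000, -1.524000)
  predictor → (-1.176600, -0.306240)
  k2 = (-0.597440, -1.754282)
  → (-1.265967, -0.336177)
(x(0.26), y(0.26)) ≈ (-1.2660, -0.3362)

-1.2660, -0.3362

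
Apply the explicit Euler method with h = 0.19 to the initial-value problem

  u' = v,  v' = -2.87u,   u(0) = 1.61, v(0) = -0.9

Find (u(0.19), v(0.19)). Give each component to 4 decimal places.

1.4390, -1.7779

Euler on (u,v): u_{n+1} = u_n + h·u', v_{n+1} = v_n + h·v'.
0.000000: (1.610000, -0.900000); f=(-0.900000, -4.620700) → (1.439000, -1.777933)
(u(0.19), v(0.19)) ≈ (1.4390, -1.7779)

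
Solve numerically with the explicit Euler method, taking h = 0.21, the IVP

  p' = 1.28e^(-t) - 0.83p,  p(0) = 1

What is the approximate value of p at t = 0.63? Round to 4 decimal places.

Euler: p_{n+1} = p_n + h·f(t_n, p_n).
t=0.000000, p=1.000000: f=0.450000 → p ← 1.000000 + 0.21·0.450000 = 1.094500
t=0.210000, p=1.094500: f=0.129113 → p ← 1.094500 + 0.21·0.129113 = 1.121614
t=0.420000, p=1.121614: f=-0.089919 → p ← 1.121614 + 0.21·(-0.089919) = 1.102731
p(0.63) ≈ 1.1027

1.1027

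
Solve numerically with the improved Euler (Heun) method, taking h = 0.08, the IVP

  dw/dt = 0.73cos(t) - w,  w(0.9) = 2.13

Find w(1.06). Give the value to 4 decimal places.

1.8751

Heun: k1 = f(t_n, w_n); k2 = f(t_n + h, w_n + h·k1); w_{n+1} = w_n + (h/2)·(k1 + k2).
t=0.900000, w=2.130000:
  k1 = f(0.900000, 2.130000) = -1.676225
  k2 = f(0.980000, 1.995902) = -1.589276
  w ← 2.130000 + (0.08/2)·(-1.676225 + (-1.589276)) = 1.999380
t=0.980000, w=1.999380:
  k1 = f(0.980000, 1.999380) = -1.592754
  k2 = f(1.060000, 1.871960) = -1.515083
  w ← 1.999380 + (0.08/2)·(-1.592754 + (-1.515083)) = 1.875067
w(1.06) ≈ 1.8751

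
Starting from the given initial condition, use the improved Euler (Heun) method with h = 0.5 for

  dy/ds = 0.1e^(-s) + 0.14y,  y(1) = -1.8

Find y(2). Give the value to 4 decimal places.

-2.0444

Heun: k1 = f(s_n, y_n); k2 = f(s_n + h, y_n + h·k1); y_{n+1} = y_n + (h/2)·(k1 + k2).
s=1.000000, y=-1.800000:
  k1 = f(1.000000, -1.800000) = -0.215212
  k2 = f(1.500000, -1.907606) = -0.244752
  y ← -1.800000 + (0.5/2)·(-0.215212 + (-0.244752)) = -1.914991
s=1.500000, y=-1.914991:
  k1 = f(1.500000, -1.914991) = -0.245786
  k2 = f(2.000000, -2.037884) = -0.271770
  y ← -1.914991 + (0.5/2)·(-0.245786 + (-0.271770)) = -2.044380
y(2) ≈ -2.0444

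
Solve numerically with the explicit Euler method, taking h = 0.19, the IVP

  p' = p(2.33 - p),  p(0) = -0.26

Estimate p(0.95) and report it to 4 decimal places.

Euler: p_{n+1} = p_n + h·f(s_n, p_n).
s=0.000000, p=-0.260000: f=-0.673400 → p ← -0.260000 + 0.19·(-0.673400) = -0.387946
s=0.190000, p=-0.387946: f=-1.054416 → p ← -0.387946 + 0.19·(-1.054416) = -0.588285
s=0.380000, p=-0.588285: f=-1.716784 → p ← -0.588285 + 0.19·(-1.716784) = -0.914474
s=0.570000, p=-0.914474: f=-2.966987 → p ← -0.914474 + 0.19·(-2.966987) = -1.478202
s=0.760000, p=-1.478202: f=-5.629289 → p ← -1.478202 + 0.19·(-5.629289) = -2.547766
p(0.95) ≈ -2.5478

-2.5478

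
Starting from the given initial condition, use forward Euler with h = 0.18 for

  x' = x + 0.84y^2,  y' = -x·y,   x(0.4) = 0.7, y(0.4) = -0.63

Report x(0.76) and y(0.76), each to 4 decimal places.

Euler on (x,y): x_{n+1} = x_n + h·x', y_{n+1} = y_n + h·y'.
0.400000: (0.700000, -0.630000); f=(1.033396, 0.441000) → (0.886011, -0.550620)
0.580000: (0.886011, -0.550620); f=(1.140684, 0.487856) → (1.091334, -0.462806)
(x(0.76), y(0.76)) ≈ (1.0913, -0.4628)

1.0913, -0.4628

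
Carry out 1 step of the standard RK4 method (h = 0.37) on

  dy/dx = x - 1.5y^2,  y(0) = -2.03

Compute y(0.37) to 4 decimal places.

-28.4364

RK4: k1 = f(x_n, y_n); k2 = f(x_n + h/2, y_n + (h/2)·k1); k3 = f(x_n + h/2, y_n + (h/2)·k2); k4 = f(x_n + h, y_n + h·k3); y_{n+1} = y_n + (h/6)·(k1 + 2k2 + 2k3 + k4).
x=0.000000, y=-2.030000:
  k1 = f(0.000000, -2.030000) = -6.181350
  k2 = f(0.185000, -3.173550) = -14.922127
  k3 = f(0.185000, -4.790593) = -34.239679
  k4 = f(0.370000, -14.698681) = -323.706847
  y ← -2.030000 + (0.37/6)·(k1 + 2k2 + 2k3 + k4) = -28.436395
y(0.37) ≈ -28.4364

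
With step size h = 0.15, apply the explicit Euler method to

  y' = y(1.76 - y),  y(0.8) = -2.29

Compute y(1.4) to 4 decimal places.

Euler: y_{n+1} = y_n + h·f(x_n, y_n).
x=0.800000, y=-2.290000: f=-9.274500 → y ← -2.290000 + 0.15·(-9.274500) = -3.681175
x=0.950000, y=-3.681175: f=-20.029917 → y ← -3.681175 + 0.15·(-20.029917) = -6.685663
x=1.100000, y=-6.685663: f=-56.464851 → y ← -6.685663 + 0.15·(-56.464851) = -15.155390
x=1.250000, y=-15.155390: f=-256.359339 → y ← -15.155390 + 0.15·(-256.359339) = -53.609291
y(1.4) ≈ -53.6093

-53.6093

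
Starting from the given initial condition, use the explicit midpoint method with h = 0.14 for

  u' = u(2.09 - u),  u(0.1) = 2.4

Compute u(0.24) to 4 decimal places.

2.3152

Midpoint: k1 = f(s_n, u_n); k2 = f(s_n + h/2, u_n + (h/2)·k1); u_{n+1} = u_n + h·k2.
s=0.100000, u=2.400000:
  k1 = f(0.100000, 2.400000) = -0.744000
  k2 = f(0.170000, 2.347920) = -0.605576
  u ← 2.400000 + 0.14·(-0.605576) = 2.315219
u(0.24) ≈ 2.3152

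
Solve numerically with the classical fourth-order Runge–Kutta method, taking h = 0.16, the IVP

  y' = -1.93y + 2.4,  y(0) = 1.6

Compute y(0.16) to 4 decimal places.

1.5053

RK4: k1 = f(s_n, y_n); k2 = f(s_n + h/2, y_n + (h/2)·k1); k3 = f(s_n + h/2, y_n + (h/2)·k2); k4 = f(s_n + h, y_n + h·k3); y_{n+1} = y_n + (h/6)·(k1 + 2k2 + 2k3 + k4).
s=0.000000, y=1.600000:
  k1 = f(0.000000, 1.600000) = -0.688000
  k2 = f(0.080000, 1.544960) = -0.581773
  k3 = f(0.080000, 1.553458) = -0.598174
  k4 = f(0.160000, 1.504292) = -0.503284
  y ← 1.600000 + (0.16/6)·(k1 + 2k2 + 2k3 + k4) = 1.505302
y(0.16) ≈ 1.5053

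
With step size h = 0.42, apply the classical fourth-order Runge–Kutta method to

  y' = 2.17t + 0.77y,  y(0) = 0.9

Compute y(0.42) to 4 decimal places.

RK4: k1 = f(t_n, y_n); k2 = f(t_n + h/2, y_n + (h/2)·k1); k3 = f(t_n + h/2, y_n + (h/2)·k2); k4 = f(t_n + h, y_n + h·k3); y_{n+1} = y_n + (h/6)·(k1 + 2k2 + 2k3 + k4).
t=0.000000, y=0.900000:
  k1 = f(0.000000, 0.900000) = 0.693000
  k2 = f(0.210000, 1.045530) = 1.260758
  k3 = f(0.210000, 1.164759) = 1.352565
  k4 = f(0.420000, 1.468077) = 2.041819
  y ← 0.900000 + (0.42/6)·(k1 + 2k2 + 2k3 + k4) = 1.457303
y(0.42) ≈ 1.4573

1.4573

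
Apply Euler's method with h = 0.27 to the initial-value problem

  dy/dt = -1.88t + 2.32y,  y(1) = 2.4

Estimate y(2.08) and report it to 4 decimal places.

10.7136

Euler: y_{n+1} = y_n + h·f(t_n, y_n).
t=1.000000, y=2.400000: f=3.688000 → y ← 2.400000 + 0.27·3.688000 = 3.395760
t=1.270000, y=3.395760: f=5.490563 → y ← 3.395760 + 0.27·5.490563 = 4.878212
t=1.540000, y=4.878212: f=8.422252 → y ← 4.878212 + 0.27·8.422252 = 7.152220
t=1.810000, y=7.152220: f=13.190351 → y ← 7.152220 + 0.27·13.190351 = 10.713615
y(2.08) ≈ 10.7136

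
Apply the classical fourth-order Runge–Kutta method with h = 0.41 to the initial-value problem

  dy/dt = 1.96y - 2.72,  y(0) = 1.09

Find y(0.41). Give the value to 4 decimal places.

0.7237

RK4: k1 = f(t_n, y_n); k2 = f(t_n + h/2, y_n + (h/2)·k1); k3 = f(t_n + h/2, y_n + (h/2)·k2); k4 = f(t_n + h, y_n + h·k3); y_{n+1} = y_n + (h/6)·(k1 + 2k2 + 2k3 + k4).
t=0.000000, y=1.090000:
  k1 = f(0.000000, 1.090000) = -0.583600
  k2 = f(0.205000, 0.970362) = -0.818090
  k3 = f(0.205000, 0.922291) = -0.912309
  k4 = f(0.410000, 0.715953) = -1.316731
  y ← 1.090000 + (0.41/6)·(k1 + 2k2 + 2k3 + k4) = 0.723656
y(0.41) ≈ 0.7237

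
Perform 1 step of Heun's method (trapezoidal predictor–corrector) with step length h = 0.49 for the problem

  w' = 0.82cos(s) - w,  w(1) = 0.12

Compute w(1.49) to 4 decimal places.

Heun: k1 = f(s_n, w_n); k2 = f(s_n + h, w_n + h·k1); w_{n+1} = w_n + (h/2)·(k1 + k2).
s=1.000000, w=0.120000:
  k1 = f(1.000000, 0.120000) = 0.323048
  k2 = f(1.490000, 0.278293) = -0.212113
  w ← 0.120000 + (0.49/2)·(0.323048 + (-0.212113)) = 0.147179
w(1.49) ≈ 0.1472

0.1472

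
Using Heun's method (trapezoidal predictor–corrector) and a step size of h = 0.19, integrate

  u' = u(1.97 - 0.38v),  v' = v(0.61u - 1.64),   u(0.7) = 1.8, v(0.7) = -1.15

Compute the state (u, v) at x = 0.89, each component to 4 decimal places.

Heun on (u,v): k1 = f(x_n, state_n); k2 = f(x_n + h, state_n + h·k1); state_{n+1} = state_n + (h/2)·(k1 + k2).
0.700000: (1.800000, -1.150000)
  k1 = (4.332600, 0.623300)
  predictor → (2.623194, -1.031573)
  k2 = (6.195978, 0.041110)
  → (2.800215, -1.086881)
(u(0.89), v(0.89)) ≈ (2.8002, -1.0869)

2.8002, -1.0869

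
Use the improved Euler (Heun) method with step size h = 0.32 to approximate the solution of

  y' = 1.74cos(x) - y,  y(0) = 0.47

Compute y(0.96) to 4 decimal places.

Heun: k1 = f(x_n, y_n); k2 = f(x_n + h, y_n + h·k1); y_{n+1} = y_n + (h/2)·(k1 + k2).
x=0.000000, y=0.470000:
  k1 = f(0.000000, 0.470000) = 1.270000
  k2 = f(0.320000, 0.876400) = 0.775270
  y ← 0.470000 + (0.32/2)·(1.270000 + 0.775270) = 0.797243
x=0.320000, y=0.797243:
  k1 = f(0.320000, 0.797243) = 0.854426
  k2 = f(0.640000, 1.070660) = 0.324987
  y ← 0.797243 + (0.32/2)·(0.854426 + 0.324987) = 0.985949
x=0.640000, y=0.985949:
  k1 = f(0.640000, 0.985949) = 0.409697
  k2 = f(0.960000, 1.117052) = -0.119128
  y ← 0.985949 + (0.32/2)·(0.409697 + (-0.119128)) = 1.032440
y(0.96) ≈ 1.0324

1.0324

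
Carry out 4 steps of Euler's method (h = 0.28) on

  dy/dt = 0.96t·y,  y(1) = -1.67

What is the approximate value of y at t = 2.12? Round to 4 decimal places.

Euler: y_{n+1} = y_n + h·f(t_n, y_n).
t=1.000000, y=-1.670000: f=-1.603200 → y ← -1.670000 + 0.28·(-1.603200) = -2.118896
t=1.280000, y=-2.118896: f=-2.603699 → y ← -2.118896 + 0.28·(-2.603699) = -2.847932
t=1.560000, y=-2.847932: f=-4.265063 → y ← -2.847932 + 0.28·(-4.265063) = -4.042149
t=1.840000, y=-4.042149: f=-7.140053 → y ← -4.042149 + 0.28·(-7.140053) = -6.041364
y(2.12) ≈ -6.0414

-6.0414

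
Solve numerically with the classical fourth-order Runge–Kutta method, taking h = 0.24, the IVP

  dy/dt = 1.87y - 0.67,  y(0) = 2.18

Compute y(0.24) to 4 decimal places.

RK4: k1 = f(t_n, y_n); k2 = f(t_n + h/2, y_n + (h/2)·k1); k3 = f(t_n + h/2, y_n + (h/2)·k2); k4 = f(t_n + h, y_n + h·k3); y_{n+1} = y_n + (h/6)·(k1 + 2k2 + 2k3 + k4).
t=0.000000, y=2.180000:
  k1 = f(0.000000, 2.180000) = 3.406600
  k2 = f(0.120000, 2.588792) = 4.171041
  k3 = f(0.120000, 2.680525) = 4.342582
  k4 = f(0.240000, 3.222220) = 5.355551
  y ← 2.180000 + (0.24/6)·(k1 + 2k2 + 2k3 + k4) = 3.211576
y(0.24) ≈ 3.2116

3.2116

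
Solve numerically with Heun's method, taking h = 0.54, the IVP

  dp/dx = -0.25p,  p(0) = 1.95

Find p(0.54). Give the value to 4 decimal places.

Heun: k1 = f(x_n, p_n); k2 = f(x_n + h, p_n + h·k1); p_{n+1} = p_n + (h/2)·(k1 + k2).
x=0.000000, p=1.950000:
  k1 = f(0.000000, 1.950000) = -0.487500
  k2 = f(0.540000, 1.686750) = -0.421687
  p ← 1.950000 + (0.54/2)·(-0.487500 + (-0.421687)) = 1.704519
p(0.54) ≈ 1.7045

1.7045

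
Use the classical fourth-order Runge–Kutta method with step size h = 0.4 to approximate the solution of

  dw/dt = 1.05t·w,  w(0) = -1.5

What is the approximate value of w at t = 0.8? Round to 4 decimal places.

RK4: k1 = f(t_n, w_n); k2 = f(t_n + h/2, w_n + (h/2)·k1); k3 = f(t_n + h/2, w_n + (h/2)·k2); k4 = f(t_n + h, w_n + h·k3); w_{n+1} = w_n + (h/6)·(k1 + 2k2 + 2k3 + k4).
t=0.000000, w=-1.500000:
  k1 = f(0.000000, -1.500000) = 0.000000
  k2 = f(0.200000, -1.500000) = -0.315000
  k3 = f(0.200000, -1.563000) = -0.328230
  k4 = f(0.400000, -1.631292) = -0.685143
  w ← -1.500000 + (0.4/6)·(k1 + 2k2 + 2k3 + k4) = -1.631440
t=0.400000, w=-1.631440:
  k1 = f(0.400000, -1.631440) = -0.685205
  k2 = f(0.600000, -1.768481) = -1.114143
  k3 = f(0.600000, -1.854269) = -1.168189
  k4 = f(0.800000, -2.098716) = -1.762921
  w ← -1.631440 + (0.4/6)·(k1 + 2k2 + 2k3 + k4) = -2.098960
w(0.8) ≈ -2.0990

-2.0990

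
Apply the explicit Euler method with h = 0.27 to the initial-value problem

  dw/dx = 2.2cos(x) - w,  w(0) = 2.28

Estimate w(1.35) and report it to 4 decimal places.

Euler: w_{n+1} = w_n + h·f(x_n, w_n).
x=0.000000, w=2.280000: f=-0.080000 → w ← 2.280000 + 0.27·(-0.080000) = 2.258400
x=0.270000, w=2.258400: f=-0.138104 → w ← 2.258400 + 0.27·(-0.138104) = 2.221112
x=0.540000, w=2.221112: f=-0.334153 → w ← 2.221112 + 0.27·(-0.334153) = 2.130891
x=0.810000, w=2.130891: f=-0.613994 → w ← 2.130891 + 0.27·(-0.613994) = 1.965112
x=1.080000, w=1.965112: f=-0.928190 → w ← 1.965112 + 0.27·(-0.928190) = 1.714501
w(1.35) ≈ 1.7145

1.7145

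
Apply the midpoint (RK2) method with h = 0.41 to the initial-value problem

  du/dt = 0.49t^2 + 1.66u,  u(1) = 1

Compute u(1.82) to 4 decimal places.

5.0050

Midpoint: k1 = f(t_n, u_n); k2 = f(t_n + h/2, u_n + (h/2)·k1); u_{n+1} = u_n + h·k2.
t=1.000000, u=1.000000:
  k1 = f(1.000000, 1.000000) = 2.150000
  k2 = f(1.205000, 1.440750) = 3.103137
  u ← 1.000000 + 0.41·3.103137 = 2.272286
t=1.410000, u=2.272286:
  k1 = f(1.410000, 2.272286) = 4.746164
  k2 = f(1.615000, 3.245250) = 6.665145
  u ← 2.272286 + 0.41·6.665145 = 5.004996
u(1.82) ≈ 5.0050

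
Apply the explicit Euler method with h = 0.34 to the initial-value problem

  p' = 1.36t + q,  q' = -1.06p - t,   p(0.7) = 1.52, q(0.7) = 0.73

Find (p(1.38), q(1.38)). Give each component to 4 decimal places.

2.5538, -1.1633

Euler on (p,q): p_{n+1} = p_n + h·p', q_{n+1} = q_n + h·q'.
0.700000: (1.520000, 0.730000); f=(1.682000, -2.311200) → (2.091880, -0.055808)
1.040000: (2.091880, -0.055808); f=(1.358592, -3.257393) → (2.553801, -1.163322)
(p(1.38), q(1.38)) ≈ (2.5538, -1.1633)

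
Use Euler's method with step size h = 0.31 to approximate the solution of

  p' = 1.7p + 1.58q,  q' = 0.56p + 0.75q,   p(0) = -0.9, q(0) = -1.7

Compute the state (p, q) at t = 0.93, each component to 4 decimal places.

-8.3768, -4.6688

Euler on (p,q): p_{n+1} = p_n + h·p', q_{n+1} = q_n + h·q'.
0.000000: (-0.900000, -1.700000); f=(-4.216000, -1.779000) → (-2.206960, -2.251490)
0.310000: (-2.206960, -2.251490); f=(-7.309186, -2.924515) → (-4.472808, -3.158090)
0.620000: (-4.472808, -3.158090); f=(-12.593555, -4.873340) → (-8.376810, -4.668825)
(p(0.93), q(0.93)) ≈ (-8.3768, -4.6688)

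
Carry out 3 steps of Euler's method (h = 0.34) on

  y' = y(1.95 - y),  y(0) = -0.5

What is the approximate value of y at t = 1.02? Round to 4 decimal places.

Euler: y_{n+1} = y_n + h·f(t_n, y_n).
t=0.000000, y=-0.500000: f=-1.225000 → y ← -0.500000 + 0.34·(-1.225000) = -0.916500
t=0.340000, y=-0.916500: f=-2.627147 → y ← -0.916500 + 0.34·(-2.627147) = -1.809730
t=0.680000, y=-1.809730: f=-6.804097 → y ← -1.809730 + 0.34·(-6.804097) = -4.123123
y(1.02) ≈ -4.1231

-4.1231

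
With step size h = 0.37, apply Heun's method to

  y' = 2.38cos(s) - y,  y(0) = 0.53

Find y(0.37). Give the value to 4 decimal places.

Heun: k1 = f(s_n, y_n); k2 = f(s_n + h, y_n + h·k1); y_{n+1} = y_n + (h/2)·(k1 + k2).
s=0.000000, y=0.530000:
  k1 = f(0.000000, 0.530000) = 1.850000
  k2 = f(0.370000, 1.214500) = 1.004439
  y ← 0.530000 + (0.37/2)·(1.850000 + 1.004439) = 1.058071
y(0.37) ≈ 1.0581

1.0581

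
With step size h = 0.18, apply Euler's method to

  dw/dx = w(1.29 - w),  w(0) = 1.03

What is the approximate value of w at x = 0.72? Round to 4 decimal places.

1.1820

Euler: w_{n+1} = w_n + h·f(x_n, w_n).
x=0.000000, w=1.030000: f=0.267800 → w ← 1.030000 + 0.18·0.267800 = 1.078204
x=0.180000, w=1.078204: f=0.228359 → w ← 1.078204 + 0.18·0.228359 = 1.119309
x=0.360000, w=1.119309: f=0.191056 → w ← 1.119309 + 0.18·0.191056 = 1.153699
x=0.540000, w=1.153699: f=0.157251 → w ← 1.153699 + 0.18·0.157251 = 1.182004
w(0.72) ≈ 1.1820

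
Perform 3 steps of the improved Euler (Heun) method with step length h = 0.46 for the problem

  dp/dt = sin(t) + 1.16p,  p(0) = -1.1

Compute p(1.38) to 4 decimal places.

-3.8159

Heun: k1 = f(t_n, p_n); k2 = f(t_n + h, p_n + h·k1); p_{n+1} = p_n + (h/2)·(k1 + k2).
t=0.000000, p=-1.100000:
  k1 = f(0.000000, -1.100000) = -1.276000
  k2 = f(0.460000, -1.686960) = -1.512925
  p ← -1.100000 + (0.46/2)·(-1.276000 + (-1.512925)) = -1.741453
t=0.460000, p=-1.741453:
  k1 = f(0.460000, -1.741453) = -1.576137
  k2 = f(0.920000, -2.466476) = -2.065511
  p ← -1.741453 + (0.46/2)·(-1.576137 + (-2.065511)) = -2.579032
t=0.920000, p=-2.579032:
  k1 = f(0.920000, -2.579032) = -2.196075
  k2 = f(1.380000, -3.589226) = -3.181649
  p ← -2.579032 + (0.46/2)·(-2.196075 + (-3.181649)) = -3.815908
p(1.38) ≈ -3.8159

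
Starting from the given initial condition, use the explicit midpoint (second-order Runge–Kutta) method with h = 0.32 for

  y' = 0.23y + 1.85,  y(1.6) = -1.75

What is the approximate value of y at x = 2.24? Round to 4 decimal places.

-0.7529

Midpoint: k1 = f(x_n, y_n); k2 = f(x_n + h/2, y_n + (h/2)·k1); y_{n+1} = y_n + h·k2.
x=1.600000, y=-1.750000:
  k1 = f(1.600000, -1.750000) = 1.447500
  k2 = f(1.760000, -1.518400) = 1.500768
  y ← -1.750000 + 0.32·1.500768 = -1.269754
x=1.920000, y=-1.269754:
  k1 = f(1.920000, -1.269754) = 1.557957
  k2 = f(2.080000, -1.020481) = 1.615289
  y ← -1.269754 + 0.32·1.615289 = -0.752862
y(2.24) ≈ -0.7529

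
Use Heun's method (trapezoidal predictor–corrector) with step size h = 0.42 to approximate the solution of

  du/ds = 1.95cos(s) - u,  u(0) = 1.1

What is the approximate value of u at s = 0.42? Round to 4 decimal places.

1.3464

Heun: k1 = f(s_n, u_n); k2 = f(s_n + h, u_n + h·k1); u_{n+1} = u_n + (h/2)·(k1 + k2).
s=0.000000, u=1.100000:
  k1 = f(0.000000, 1.100000) = 0.850000
  k2 = f(0.420000, 1.457000) = 0.323523
  u ← 1.100000 + (0.42/2)·(0.850000 + 0.323523) = 1.346440
u(0.42) ≈ 1.3464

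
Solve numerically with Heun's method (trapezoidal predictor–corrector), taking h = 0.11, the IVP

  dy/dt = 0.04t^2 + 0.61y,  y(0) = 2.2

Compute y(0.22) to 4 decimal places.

Heun: k1 = f(t_n, y_n); k2 = f(t_n + h, y_n + h·k1); y_{n+1} = y_n + (h/2)·(k1 + k2).
t=0.000000, y=2.200000:
  k1 = f(0.000000, 2.200000) = 1.342000
  k2 = f(0.110000, 2.347620) = 1.432532
  y ← 2.200000 + (0.11/2)·(1.342000 + 1.432532) = 2.352599
t=0.110000, y=2.352599:
  k1 = f(0.110000, 2.352599) = 1.435570
  k2 = f(0.220000, 2.510512) = 1.533348
  y ← 2.352599 + (0.11/2)·(1.435570 + 1.533348) = 2.515890
y(0.22) ≈ 2.5159

2.5159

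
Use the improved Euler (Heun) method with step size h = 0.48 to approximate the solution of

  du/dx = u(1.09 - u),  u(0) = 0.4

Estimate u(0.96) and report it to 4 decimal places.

Heun: k1 = f(x_n, u_n); k2 = f(x_n + h, u_n + h·k1); u_{n+1} = u_n + (h/2)·(k1 + k2).
x=0.000000, u=0.400000:
  k1 = f(0.000000, 0.400000) = 0.276000
  k2 = f(0.480000, 0.532480) = 0.296868
  u ← 0.400000 + (0.48/2)·(0.276000 + 0.296868) = 0.537488
x=0.480000, u=0.537488:
  k1 = f(0.480000, 0.537488) = 0.296969
  k2 = f(0.960000, 0.680033) = 0.278791
  u ← 0.537488 + (0.48/2)·(0.296969 + 0.278791) = 0.675671
u(0.96) ≈ 0.6757

0.6757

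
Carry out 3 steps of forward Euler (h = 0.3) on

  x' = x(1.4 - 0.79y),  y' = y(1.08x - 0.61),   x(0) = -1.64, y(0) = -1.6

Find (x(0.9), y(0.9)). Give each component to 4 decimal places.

Euler on (x,y): x_{n+1} = x_n + h·x', y_{n+1} = y_n + h·y'.
0.000000: (-1.640000, -1.600000); f=(-4.368960, 3.809920) → (-2.950688, -0.457024)
0.300000: (-2.950688, -0.457024); f=(-5.196306, 1.735203) → (-4.509580, 0.063537)
0.600000: (-4.509580, 0.063537); f=(-6.087058, -0.348204) → (-6.335697, -0.040924)
(x(0.9), y(0.9)) ≈ (-6.3357, -0.0409)

-6.3357, -0.0409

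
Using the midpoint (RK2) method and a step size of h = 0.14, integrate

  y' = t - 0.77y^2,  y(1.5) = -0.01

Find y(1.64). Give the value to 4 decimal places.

Midpoint: k1 = f(t_n, y_n); k2 = f(t_n + h/2, y_n + (h/2)·k1); y_{n+1} = y_n + h·k2.
t=1.500000, y=-0.010000:
  k1 = f(1.500000, -0.010000) = 1.499923
  k2 = f(1.570000, 0.094995) = 1.563052
  y ← -0.010000 + 0.14·1.563052 = 0.208827
y(1.64) ≈ 0.2088

0.2088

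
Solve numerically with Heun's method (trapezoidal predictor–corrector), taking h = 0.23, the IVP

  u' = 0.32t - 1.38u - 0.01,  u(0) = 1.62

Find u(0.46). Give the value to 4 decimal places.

0.8959

Heun: k1 = f(t_n, u_n); k2 = f(t_n + h, u_n + h·k1); u_{n+1} = u_n + (h/2)·(k1 + k2).
t=0.000000, u=1.620000:
  k1 = f(0.000000, 1.620000) = -2.245600
  k2 = f(0.230000, 1.103512) = -1.459247
  u ← 1.620000 + (0.23/2)·(-2.245600 + (-1.459247)) = 1.193943
t=0.230000, u=1.193943:
  k1 = f(0.230000, 1.193943) = -1.584041
  k2 = f(0.460000, 0.829613) = -1.007666
  u ← 1.193943 + (0.23/2)·(-1.584041 + (-1.007666)) = 0.895896
u(0.46) ≈ 0.8959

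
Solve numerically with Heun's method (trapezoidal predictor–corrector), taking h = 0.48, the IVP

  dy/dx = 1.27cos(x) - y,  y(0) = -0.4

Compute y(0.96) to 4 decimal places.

0.4264

Heun: k1 = f(x_n, y_n); k2 = f(x_n + h, y_n + h·k1); y_{n+1} = y_n + (h/2)·(k1 + k2).
x=0.000000, y=-0.400000:
  k1 = f(0.000000, -0.400000) = 1.670000
  k2 = f(0.480000, 0.401600) = 0.724884
  y ← -0.400000 + (0.48/2)·(1.670000 + 0.724884) = 0.174772
x=0.480000, y=0.174772:
  k1 = f(0.480000, 0.174772) = 0.951711
  k2 = f(0.960000, 0.631594) = 0.096777
  y ← 0.174772 + (0.48/2)·(0.951711 + 0.096777) = 0.426409
y(0.96) ≈ 0.4264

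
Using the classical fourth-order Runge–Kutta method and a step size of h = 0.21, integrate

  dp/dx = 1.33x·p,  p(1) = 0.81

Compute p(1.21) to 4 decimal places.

1.1028

RK4: k1 = f(x_n, p_n); k2 = f(x_n + h/2, p_n + (h/2)·k1); k3 = f(x_n + h/2, p_n + (h/2)·k2); k4 = f(x_n + h, p_n + h·k3); p_{n+1} = p_n + (h/6)·(k1 + 2k2 + 2k3 + k4).
x=1.000000, p=0.810000:
  k1 = f(1.000000, 0.810000) = 1.077300
  k2 = f(1.105000, 0.923117) = 1.356658
  k3 = f(1.105000, 0.952449) = 1.399767
  k4 = f(1.210000, 1.103951) = 1.776588
  p ← 0.810000 + (0.21/6)·(k1 + 2k2 + 2k3 + k4) = 1.102836
p(1.21) ≈ 1.1028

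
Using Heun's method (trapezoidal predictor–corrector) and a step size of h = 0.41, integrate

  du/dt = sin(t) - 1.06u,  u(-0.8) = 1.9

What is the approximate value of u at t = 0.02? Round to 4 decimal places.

0.6810

Heun: k1 = f(t_n, u_n); k2 = f(t_n + h, u_n + h·k1); u_{n+1} = u_n + (h/2)·(k1 + k2).
t=-0.800000, u=1.900000:
  k1 = f(-0.800000, 1.900000) = -2.731356
  k2 = f(-0.390000, 0.780144) = -1.207141
  u ← 1.900000 + (0.41/2)·(-2.731356 + (-1.207141)) = 1.092608
t=-0.390000, u=1.092608:
  k1 = f(-0.390000, 1.092608) = -1.538353
  k2 = f(0.020000, 0.461883) = -0.469598
  u ← 1.092608 + (0.41/2)·(-1.538353 + (-0.469598)) = 0.680978
u(0.02) ≈ 0.6810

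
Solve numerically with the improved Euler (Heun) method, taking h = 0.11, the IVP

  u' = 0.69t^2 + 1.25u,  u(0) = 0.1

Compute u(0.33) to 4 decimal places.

Heun: k1 = f(t_n, u_n); k2 = f(t_n + h, u_n + h·k1); u_{n+1} = u_n + (h/2)·(k1 + k2).
t=0.000000, u=0.100000:
  k1 = f(0.000000, 0.100000) = 0.125000
  k2 = f(0.110000, 0.113750) = 0.150536
  u ← 0.100000 + (0.11/2)·(0.125000 + 0.150536) = 0.115155
t=0.110000, u=0.115155:
  k1 = f(0.110000, 0.115155) = 0.152292
  k2 = f(0.220000, 0.131907) = 0.198279
  u ← 0.115155 + (0.11/2)·(0.152292 + 0.198279) = 0.134436
t=0.220000, u=0.134436:
  k1 = f(0.220000, 0.134436) = 0.201441
  k2 = f(0.330000, 0.156594) = 0.270884
  u ← 0.134436 + (0.11/2)·(0.201441 + 0.270884) = 0.160414
u(0.33) ≈ 0.1604

0.1604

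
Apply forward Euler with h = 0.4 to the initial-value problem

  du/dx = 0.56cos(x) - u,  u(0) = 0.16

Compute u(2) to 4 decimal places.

0.1844

Euler: u_{n+1} = u_n + h·f(x_n, u_n).
x=0.000000, u=0.160000: f=0.400000 → u ← 0.160000 + 0.4·0.400000 = 0.320000
x=0.400000, u=0.320000: f=0.195794 → u ← 0.320000 + 0.4·0.195794 = 0.398318
x=0.800000, u=0.398318: f=-0.008162 → u ← 0.398318 + 0.4·(-0.008162) = 0.395053
x=1.200000, u=0.395053: f=-0.192133 → u ← 0.395053 + 0.4·(-0.192133) = 0.318200
x=1.600000, u=0.318200: f=-0.334552 → u ← 0.318200 + 0.4·(-0.334552) = 0.184379
u(2) ≈ 0.1844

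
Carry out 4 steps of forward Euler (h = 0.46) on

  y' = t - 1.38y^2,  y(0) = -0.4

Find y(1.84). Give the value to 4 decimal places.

Euler: y_{n+1} = y_n + h·f(t_n, y_n).
t=0.000000, y=-0.400000: f=-0.220800 → y ← -0.400000 + 0.46·(-0.220800) = -0.501568
t=0.460000, y=-0.501568: f=0.112833 → y ← -0.501568 + 0.46·0.112833 = -0.449665
t=0.920000, y=-0.449665: f=0.640966 → y ← -0.449665 + 0.46·0.640966 = -0.154821
t=1.380000, y=-0.154821: f=1.346922 → y ← -0.154821 + 0.46·1.346922 = 0.464764
y(1.84) ≈ 0.4648

0.4648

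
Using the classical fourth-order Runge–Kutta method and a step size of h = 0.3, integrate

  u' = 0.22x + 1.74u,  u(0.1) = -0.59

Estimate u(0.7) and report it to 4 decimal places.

RK4: k1 = f(x_n, u_n); k2 = f(x_n + h/2, u_n + (h/2)·k1); k3 = f(x_n + h/2, u_n + (h/2)·k2); k4 = f(x_n + h, u_n + h·k3); u_{n+1} = u_n + (h/6)·(k1 + 2k2 + 2k3 + k4).
x=0.100000, u=-0.590000:
  k1 = f(0.100000, -0.590000) = -1.004600
  k2 = f(0.250000, -0.740690) = -1.233801
  k3 = f(0.250000, -0.775070) = -1.293622
  k4 = f(0.400000, -0.978087) = -1.613871
  u ← -0.590000 + (0.3/6)·(k1 + 2k2 + 2k3 + k4) = -0.973666
x=0.400000, u=-0.973666:
  k1 = f(0.400000, -0.973666) = -1.606178
  k2 = f(0.550000, -1.214593) = -1.992391
  k3 = f(0.550000, -1.272524) = -2.093193
  k4 = f(0.700000, -1.601624) = -2.632825
  u ← -0.973666 + (0.3/6)·(k1 + 2k2 + 2k3 + k4) = -1.594174
u(0.7) ≈ -1.5942

-1.5942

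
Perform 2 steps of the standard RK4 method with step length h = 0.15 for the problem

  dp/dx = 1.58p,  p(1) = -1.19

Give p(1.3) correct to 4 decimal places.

RK4: k1 = f(x_n, p_n); k2 = f(x_n + h/2, p_n + (h/2)·k1); k3 = f(x_n + h/2, p_n + (h/2)·k2); k4 = f(x_n + h, p_n + h·k3); p_{n+1} = p_n + (h/6)·(k1 + 2k2 + 2k3 + k4).
x=1.000000, p=-1.190000:
  k1 = f(1.000000, -1.190000) = -1.880200
  k2 = f(1.075000, -1.331015) = -2.103004
  k3 = f(1.075000, -1.347725) = -2.129406
  k4 = f(1.150000, -1.509411) = -2.384869
  p ← -1.190000 + (0.15/6)·(k1 + 2k2 + 2k3 + k4) = -1.508247
x=1.150000, p=-1.508247:
  k1 = f(1.150000, -1.508247) = -2.383031
  k2 = f(1.225000, -1.686975) = -2.665420
  k3 = f(1.225000, -1.708154) = -2.698883
  k4 = f(1.300000, -1.913080) = -3.022666
  p ← -1.508247 + (0.15/6)·(k1 + 2k2 + 2k3 + k4) = -1.911605
p(1.3) ≈ -1.9116

-1.9116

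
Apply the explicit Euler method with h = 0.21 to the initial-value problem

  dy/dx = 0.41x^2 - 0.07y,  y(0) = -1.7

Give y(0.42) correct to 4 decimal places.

-1.6466

Euler: y_{n+1} = y_n + h·f(x_n, y_n).
x=0.000000, y=-1.700000: f=0.119000 → y ← -1.700000 + 0.21·0.119000 = -1.675010
x=0.210000, y=-1.675010: f=0.135332 → y ← -1.675010 + 0.21·0.135332 = -1.646590
y(0.42) ≈ -1.6466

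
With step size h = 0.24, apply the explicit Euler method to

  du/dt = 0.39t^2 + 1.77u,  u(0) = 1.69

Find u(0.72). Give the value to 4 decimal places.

Euler: u_{n+1} = u_n + h·f(t_n, u_n).
t=0.000000, u=1.690000: f=2.991300 → u ← 1.690000 + 0.24·2.991300 = 2.407912
t=0.240000, u=2.407912: f=4.284468 → u ← 2.407912 + 0.24·4.284468 = 3.436184
t=0.480000, u=3.436184: f=6.171902 → u ← 3.436184 + 0.24·6.171902 = 4.917441
u(0.72) ≈ 4.9174

4.9174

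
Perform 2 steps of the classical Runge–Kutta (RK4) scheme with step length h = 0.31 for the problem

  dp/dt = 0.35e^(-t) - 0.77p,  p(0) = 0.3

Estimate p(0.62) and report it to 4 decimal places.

0.3116

RK4: k1 = f(t_n, p_n); k2 = f(t_n + h/2, p_n + (h/2)·k1); k3 = f(t_n + h/2, p_n + (h/2)·k2); k4 = f(t_n + h, p_n + h·k3); p_{n+1} = p_n + (h/6)·(k1 + 2k2 + 2k3 + k4).
t=0.000000, p=0.300000:
  k1 = f(0.000000, 0.300000) = 0.119000
  k2 = f(0.155000, 0.318445) = 0.054543
  k3 = f(0.155000, 0.308454) = 0.062236
  k4 = f(0.310000, 0.319293) = 0.010851
  p ← 0.300000 + (0.31/6)·(k1 + 2k2 + 2k3 + k4) = 0.318776
t=0.310000, p=0.318776:
  k1 = f(0.310000, 0.318776) = 0.011249
  k2 = f(0.465000, 0.320520) = -0.026953
  k3 = f(0.465000, 0.314598) = -0.022393
  k4 = f(0.620000, 0.311834) = -0.051832
  p ← 0.318776 + (0.31/6)·(k1 + 2k2 + 2k3 + k4) = 0.311580
p(0.62) ≈ 0.3116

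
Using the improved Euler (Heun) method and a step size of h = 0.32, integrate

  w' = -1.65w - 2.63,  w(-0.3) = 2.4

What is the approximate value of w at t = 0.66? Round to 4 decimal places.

Heun: k1 = f(t_n, w_n); k2 = f(t_n + h, w_n + h·k1); w_{n+1} = w_n + (h/2)·(k1 + k2).
t=-0.300000, w=2.400000:
  k1 = f(-0.300000, 2.400000) = -6.590000
  k2 = f(0.020000, 0.291200) = -3.110480
  w ← 2.400000 + (0.32/2)·(-6.590000 + (-3.110480)) = 0.847923
t=0.020000, w=0.847923:
  k1 = f(0.020000, 0.847923) = -4.029073
  k2 = f(0.340000, -0.441380) = -1.901723
  w ← 0.847923 + (0.32/2)·(-4.029073 + (-1.901723)) = -0.101004
t=0.340000, w=-0.101004:
  k1 = f(0.340000, -0.101004) = -2.463343
  k2 = f(0.660000, -0.889274) = -1.162698
  w ← -0.101004 + (0.32/2)·(-2.463343 + (-1.162698)) = -0.681171
w(0.66) ≈ -0.6812

-0.6812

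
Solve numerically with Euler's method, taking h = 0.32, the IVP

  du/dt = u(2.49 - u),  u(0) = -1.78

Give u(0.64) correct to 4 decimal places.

Euler: u_{n+1} = u_n + h·f(t_n, u_n).
t=0.000000, u=-1.780000: f=-7.600600 → u ← -1.780000 + 0.32·(-7.600600) = -4.212192
t=0.320000, u=-4.212192: f=-28.230920 → u ← -4.212192 + 0.32·(-28.230920) = -13.246086
u(0.64) ≈ -13.2461

-13.2461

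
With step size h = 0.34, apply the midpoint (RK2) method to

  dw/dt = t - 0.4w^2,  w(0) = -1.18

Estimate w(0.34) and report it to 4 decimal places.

Midpoint: k1 = f(t_n, w_n); k2 = f(t_n + h/2, w_n + (h/2)·k1); w_{n+1} = w_n + h·k2.
t=0.000000, w=-1.180000:
  k1 = f(0.000000, -1.180000) = -0.556960
  k2 = f(0.170000, -1.274683) = -0.479927
  w ← -1.180000 + 0.34·(-0.479927) = -1.343175
w(0.34) ≈ -1.3432

-1.3432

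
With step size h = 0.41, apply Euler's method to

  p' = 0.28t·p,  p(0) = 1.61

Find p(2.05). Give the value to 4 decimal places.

2.5012

Euler: p_{n+1} = p_n + h·f(t_n, p_n).
t=0.000000, p=1.610000: f=0.000000 → p ← 1.610000 + 0.41·0.000000 = 1.610000
t=0.410000, p=1.610000: f=0.184828 → p ← 1.610000 + 0.41·0.184828 = 1.685779
t=0.820000, p=1.685779: f=0.387055 → p ← 1.685779 + 0.41·0.387055 = 1.844472
t=1.230000, p=1.844472: f=0.635236 → p ← 1.844472 + 0.41·0.635236 = 2.104919
t=1.640000, p=2.104919: f=0.966579 → p ← 2.104919 + 0.41·0.966579 = 2.501216
p(2.05) ≈ 2.5012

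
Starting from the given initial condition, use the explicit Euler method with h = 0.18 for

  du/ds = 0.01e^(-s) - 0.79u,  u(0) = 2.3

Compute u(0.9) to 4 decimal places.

Euler: u_{n+1} = u_n + h·f(s_n, u_n).
s=0.000000, u=2.300000: f=-1.807000 → u ← 2.300000 + 0.18·(-1.807000) = 1.974740
s=0.180000, u=1.974740: f=-1.551692 → u ← 1.974740 + 0.18·(-1.551692) = 1.695435
s=0.360000, u=1.695435: f=-1.332417 → u ← 1.695435 + 0.18·(-1.332417) = 1.455600
s=0.540000, u=1.455600: f=-1.144097 → u ← 1.455600 + 0.18·(-1.144097) = 1.249663
s=0.720000, u=1.249663: f=-0.982366 → u ← 1.249663 + 0.18·(-0.982366) = 1.072837
u(0.9) ≈ 1.0728

1.0728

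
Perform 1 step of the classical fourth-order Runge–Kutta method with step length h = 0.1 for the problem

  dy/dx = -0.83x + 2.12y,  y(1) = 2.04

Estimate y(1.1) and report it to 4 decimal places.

2.4248

RK4: k1 = f(x_n, y_n); k2 = f(x_n + h/2, y_n + (h/2)·k1); k3 = f(x_n + h/2, y_n + (h/2)·k2); k4 = f(x_n + h, y_n + h·k3); y_{n+1} = y_n + (h/6)·(k1 + 2k2 + 2k3 + k4).
x=1.000000, y=2.040000:
  k1 = f(1.000000, 2.040000) = 3.494800
  k2 = f(1.050000, 2.214740) = 3.823749
  k3 = f(1.050000, 2.231187) = 3.858617
  k4 = f(1.100000, 2.425862) = 4.229827
  y ← 2.040000 + (0.1/6)·(k1 + 2k2 + 2k3 + k4) = 2.424823
y(1.1) ≈ 2.4248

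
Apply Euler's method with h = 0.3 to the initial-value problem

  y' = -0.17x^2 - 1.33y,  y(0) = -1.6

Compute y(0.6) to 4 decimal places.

-0.5825

Euler: y_{n+1} = y_n + h·f(x_n, y_n).
x=0.000000, y=-1.600000: f=2.128000 → y ← -1.600000 + 0.3·2.128000 = -0.961600
x=0.300000, y=-0.961600: f=1.263628 → y ← -0.961600 + 0.3·1.263628 = -0.582512
y(0.6) ≈ -0.5825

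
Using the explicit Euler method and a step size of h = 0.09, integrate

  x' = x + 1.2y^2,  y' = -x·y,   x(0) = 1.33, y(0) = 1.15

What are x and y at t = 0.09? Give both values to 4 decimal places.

Euler on (x,y): x_{n+1} = x_n + h·x', y_{n+1} = y_n + h·y'.
0.000000: (1.330000, 1.150000); f=(2.917000, -1.529500) → (1.592530, 1.012345)
(x(0.09), y(0.09)) ≈ (1.5925, 1.0123)

1.5925, 1.0123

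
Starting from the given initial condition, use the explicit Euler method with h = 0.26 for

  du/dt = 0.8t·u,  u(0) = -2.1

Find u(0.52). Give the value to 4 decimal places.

Euler: u_{n+1} = u_n + h·f(t_n, u_n).
t=0.000000, u=-2.100000: f=0.000000 → u ← -2.100000 + 0.26·0.000000 = -2.100000
t=0.260000, u=-2.100000: f=-0.436800 → u ← -2.100000 + 0.26·(-0.436800) = -2.213568
u(0.52) ≈ -2.2136

-2.2136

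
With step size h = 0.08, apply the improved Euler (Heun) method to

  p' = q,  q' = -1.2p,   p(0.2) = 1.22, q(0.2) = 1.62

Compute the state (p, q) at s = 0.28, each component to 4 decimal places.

1.3449, 1.4967

Heun on (p,q): k1 = f(s_n, state_n); k2 = f(s_n + h, state_n + h·k1); state_{n+1} = state_n + (h/2)·(k1 + k2).
0.200000: (1.220000, 1.620000)
  k1 = (1.620000, -1.464000)
  predictor → (1.349600, 1.502880)
  k2 = (1.502880, -1.619520)
  → (1.344915, 1.496659)
(p(0.28), q(0.28)) ≈ (1.3449, 1.4967)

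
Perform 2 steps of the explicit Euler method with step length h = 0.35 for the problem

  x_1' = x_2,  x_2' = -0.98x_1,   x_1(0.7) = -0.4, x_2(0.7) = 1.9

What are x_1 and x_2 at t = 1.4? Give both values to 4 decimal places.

Euler on (x_1,x_2): x_1_{n+1} = x_1_n + h·x_1', x_2_{n+1} = x_2_n + h·x_2'.
0.700000: (-0.400000, 1.900000); f=(1.900000, 0.392000) → (0.265000, 2.037200)
1.050000: (0.265000, 2.037200); f=(2.037200, -0.259700) → (0.978020, 1.946305)
(x_1(1.4), x_2(1.4)) ≈ (0.9780, 1.9463)

0.9780, 1.9463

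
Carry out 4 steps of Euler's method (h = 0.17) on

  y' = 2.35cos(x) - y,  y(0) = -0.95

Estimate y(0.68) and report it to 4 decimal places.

Euler: y_{n+1} = y_n + h·f(x_n, y_n).
x=0.000000, y=-0.950000: f=3.300000 → y ← -0.950000 + 0.17·3.300000 = -0.389000
x=0.170000, y=-0.389000: f=2.705124 → y ← -0.389000 + 0.17·2.705124 = 0.070871
x=0.340000, y=0.070871: f=2.144602 → y ← 0.070871 + 0.17·2.144602 = 0.435454
x=0.510000, y=0.435454: f=1.615496 → y ← 0.435454 + 0.17·1.615496 = 0.710088
y(0.68) ≈ 0.7101

0.7101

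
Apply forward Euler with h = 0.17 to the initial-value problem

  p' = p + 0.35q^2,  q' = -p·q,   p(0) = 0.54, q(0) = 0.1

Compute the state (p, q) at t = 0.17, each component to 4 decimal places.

Euler on (p,q): p_{n+1} = p_n + h·p', q_{n+1} = q_n + h·q'.
0.000000: (0.540000, 0.100000); f=(0.543500, -0.054000) → (0.632395, 0.090820)
(p(0.17), q(0.17)) ≈ (0.6324, 0.0908)

0.6324, 0.0908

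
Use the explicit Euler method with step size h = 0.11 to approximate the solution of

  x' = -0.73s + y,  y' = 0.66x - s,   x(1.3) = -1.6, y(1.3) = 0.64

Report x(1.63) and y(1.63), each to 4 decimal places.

-1.8156, -0.1839

Euler on (x,y): x_{n+1} = x_n + h·x', y_{n+1} = y_n + h·y'.
1.300000: (-1.600000, 0.640000); f=(-0.309000, -2.356000) → (-1.633990, 0.380840)
1.410000: (-1.633990, 0.380840); f=(-0.648460, -2.488433) → (-1.705321, 0.107112)
1.520000: (-1.705321, 0.107112); f=(-1.002488, -2.645512) → (-1.815594, -0.183894)
(x(1.63), y(1.63)) ≈ (-1.8156, -0.1839)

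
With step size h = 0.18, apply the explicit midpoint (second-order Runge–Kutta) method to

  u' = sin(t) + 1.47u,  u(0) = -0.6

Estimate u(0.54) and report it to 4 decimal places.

Midpoint: k1 = f(t_n, u_n); k2 = f(t_n + h/2, u_n + (h/2)·k1); u_{n+1} = u_n + h·k2.
t=0.000000, u=-0.600000:
  k1 = f(0.000000, -0.600000) = -0.882000
  k2 = f(0.090000, -0.679380) = -0.908810
  u ← -0.600000 + 0.18·(-0.908810) = -0.763586
t=0.180000, u=-0.763586:
  k1 = f(0.180000, -0.763586) = -0.943442
  k2 = f(0.270000, -0.848496) = -0.980557
  u ← -0.763586 + 0.18·(-0.980557) = -0.940086
t=0.360000, u=-0.940086:
  k1 = f(0.360000, -0.940086) = -1.029652
  k2 = f(0.450000, -1.032755) = -1.083184
  u ← -0.940086 + 0.18·(-1.083184) = -1.135059
u(0.54) ≈ -1.1351

-1.1351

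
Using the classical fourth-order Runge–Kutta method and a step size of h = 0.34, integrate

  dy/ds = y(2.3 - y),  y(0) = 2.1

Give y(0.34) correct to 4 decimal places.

RK4: k1 = f(s_n, y_n); k2 = f(s_n + h/2, y_n + (h/2)·k1); k3 = f(s_n + h/2, y_n + (h/2)·k2); k4 = f(s_n + h, y_n + h·k3); y_{n+1} = y_n + (h/6)·(k1 + 2k2 + 2k3 + k4).
s=0.000000, y=2.100000:
  k1 = f(0.000000, 2.100000) = 0.420000
  k2 = f(0.170000, 2.171400) = 0.279242
  k3 = f(0.170000, 2.147471) = 0.327551
  k4 = f(0.340000, 2.211367) = 0.195999
  y ← 2.100000 + (0.34/6)·(k1 + 2k2 + 2k3 + k4) = 2.203677
y(0.34) ≈ 2.2037

2.2037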